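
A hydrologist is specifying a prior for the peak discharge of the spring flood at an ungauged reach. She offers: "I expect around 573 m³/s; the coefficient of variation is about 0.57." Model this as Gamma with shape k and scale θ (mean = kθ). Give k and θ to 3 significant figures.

For Gamma(k, scale θ): mean = kθ, variance = kθ², so CV = 1/√k.
CV = 0.57, hence k = 1/CV² = 3.08.
Then θ = mean/k = 573/3.08 = 186.

k ≈ 3.08, θ ≈ 186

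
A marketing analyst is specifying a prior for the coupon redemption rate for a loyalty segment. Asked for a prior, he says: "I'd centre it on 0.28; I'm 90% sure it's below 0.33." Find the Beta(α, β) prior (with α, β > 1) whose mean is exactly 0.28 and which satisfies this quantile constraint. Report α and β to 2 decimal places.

With mean 0.28 fixed, write α = 0.28s, β = 0.72s where s = α+β.
Need P(θ < 0.33) = 0.9 under Beta(0.28s, 0.72s). Normal approximation: (q−m)/√(m(1−m)/s) ≈ z_{0.9} = 1.28, so s ≈ 0.28·0.72·(1.28)²/(0.33−0.28)² = 132.4.
At s = 132.4: P(θ<0.33) ≈ 0.897. Adjusting to match 0.9 gives s ≈ 135.63.
So α = 0.28·135.63 ≈ 37.98, β = 0.72·135.63 ≈ 97.65.

α ≈ 37.98, β ≈ 97.65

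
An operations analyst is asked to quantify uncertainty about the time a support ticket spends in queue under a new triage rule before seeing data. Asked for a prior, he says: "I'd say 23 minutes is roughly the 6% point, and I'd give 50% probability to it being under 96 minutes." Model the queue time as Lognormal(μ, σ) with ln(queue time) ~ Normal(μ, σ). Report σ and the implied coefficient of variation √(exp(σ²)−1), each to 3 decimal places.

If T ~ Lognormal(μ,σ) then ln T ~ Normal(μ,σ), so the p-quantile of ln T is μ + z_p·σ.
ln(23) = 3.135 and ln(96) = 4.564; z_{0.06} = -1.555, z_{0.5} = 0.
σ = (4.564 − 3.135)/(0 − (-1.555)) = 0.919.
μ = 3.135 − (-1.555)·0.919 = 4.564.
CV = √(exp(σ²)−1) = √(exp(0.8446)−1) = 1.152.

σ ≈ 0.919, CV ≈ 1.152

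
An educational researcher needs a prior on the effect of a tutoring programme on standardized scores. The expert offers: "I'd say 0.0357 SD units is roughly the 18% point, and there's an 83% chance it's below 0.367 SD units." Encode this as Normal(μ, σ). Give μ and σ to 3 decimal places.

For Normal(μ,σ), the p-quantile is μ + z_p·σ. Here z_{0.18} = -0.9154, z_{0.83} = 0.9542.
So 0.0357 = μ − 0.9154σ and 0.367 = μ + 0.9542σ.
Subtracting: σ = (0.367 − 0.0357)/(0.9542 − (-0.9154)) = 0.177.
Then μ = 0.0357 − (-0.9154)·0.177 = 0.198.

μ = 0.198, σ = 0.177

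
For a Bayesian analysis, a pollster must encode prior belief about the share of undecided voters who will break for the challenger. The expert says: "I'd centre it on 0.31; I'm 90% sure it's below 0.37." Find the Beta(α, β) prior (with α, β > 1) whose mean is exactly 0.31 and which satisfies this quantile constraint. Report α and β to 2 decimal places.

α ≈ 30.94, β ≈ 68.86

With mean 0.31 fixed, write α = 0.31s, β = 0.69s where s = α+β.
Need P(θ < 0.37) = 0.9 under Beta(0.31s, 0.69s). Normal approximation: (q−m)/√(m(1−m)/s) ≈ z_{0.9} = 1.28, so s ≈ 0.31·0.69·(1.28)²/(0.37−0.31)² = 97.6.
At s = 97.6: P(θ<0.37) ≈ 0.898. Adjusting to match 0.9 gives s ≈ 99.80.
So α = 0.31·99.80 ≈ 30.94, β = 0.69·99.80 ≈ 68.86.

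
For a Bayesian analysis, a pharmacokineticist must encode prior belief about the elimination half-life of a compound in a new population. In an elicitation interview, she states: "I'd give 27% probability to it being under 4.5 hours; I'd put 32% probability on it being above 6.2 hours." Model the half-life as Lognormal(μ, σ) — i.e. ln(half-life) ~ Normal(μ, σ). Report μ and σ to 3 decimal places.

μ ≈ 1.686, σ ≈ 0.297

If T ~ Lognormal(μ,σ) then ln T ~ Normal(μ,σ), so the p-quantile of ln T is μ + z_p·σ.
ln(4.5) = 1.504 and ln(6.2) = 1.825; z_{0.27} = -0.6128, z_{0.68} = 0.4677.
σ = (1.825 − 1.504)/(0.4677 − (-0.6128)) = 0.297.
μ = 1.504 − (-0.6128)·0.297 = 1.686.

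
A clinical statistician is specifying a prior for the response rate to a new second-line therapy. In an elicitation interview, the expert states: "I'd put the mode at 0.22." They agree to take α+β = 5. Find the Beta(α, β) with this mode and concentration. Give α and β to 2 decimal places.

For α,β > 1 the Beta mode is (α−1)/(α+β−2). With α+β = 5, the mode is (α−1)/3.
Set (α−1)/3 = 0.22 → α = 1 + 0.22·3 = 1.66.
β = 5 − α = 3.34.

α = 1.66, β = 3.34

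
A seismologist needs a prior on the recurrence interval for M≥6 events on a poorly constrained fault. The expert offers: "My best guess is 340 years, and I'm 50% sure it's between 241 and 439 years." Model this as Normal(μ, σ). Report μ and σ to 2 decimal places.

A symmetric 50% interval runs μ ± z·σ with z = 0.6745.
Half-width = 99, so σ = 99/0.6745 = 146.78.
μ is the stated best guess, 340.00.

μ = 340.00, σ = 146.78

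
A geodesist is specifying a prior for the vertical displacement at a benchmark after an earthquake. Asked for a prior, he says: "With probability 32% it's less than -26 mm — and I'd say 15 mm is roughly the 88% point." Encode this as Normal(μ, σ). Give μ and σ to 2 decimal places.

For Normal(μ,σ), the p-quantile is μ + z_p·σ. Here z_{0.32} = -0.4677, z_{0.88} = 1.175.
So -26 = μ − 0.4677σ and 15 = μ + 1.175σ.
Subtracting: σ = (15 − -26)/(1.175 − (-0.4677)) = 24.96.
Then μ = -26 − (-0.4677)·24.96 = -14.33.

μ = -14.33, σ = 24.96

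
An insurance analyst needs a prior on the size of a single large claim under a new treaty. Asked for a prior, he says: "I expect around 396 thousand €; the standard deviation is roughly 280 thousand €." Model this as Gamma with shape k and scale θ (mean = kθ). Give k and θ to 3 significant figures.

k ≈ 2, θ ≈ 198

For Gamma(k, scale θ): mean = kθ, variance = kθ², so CV = 1/√k.
CV = SD/mean = 280/396 = 0.7071, hence k = 1/CV² = 2.
Then θ = mean/k = 396/2 = 198.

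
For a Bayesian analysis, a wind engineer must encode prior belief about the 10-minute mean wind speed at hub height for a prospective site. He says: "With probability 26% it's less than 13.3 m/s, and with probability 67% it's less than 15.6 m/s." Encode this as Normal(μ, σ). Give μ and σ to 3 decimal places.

μ = 14.666, σ = 2.123

For Normal(μ,σ), the p-quantile is μ + z_p·σ. Here z_{0.26} = -0.6433, z_{0.67} = 0.4399.
So 13.3 = μ − 0.6433σ and 15.6 = μ + 0.4399σ.
Subtracting: σ = (15.6 − 13.3)/(0.4399 − (-0.6433)) = 2.123.
Then μ = 13.3 − (-0.6433)·2.123 = 14.666.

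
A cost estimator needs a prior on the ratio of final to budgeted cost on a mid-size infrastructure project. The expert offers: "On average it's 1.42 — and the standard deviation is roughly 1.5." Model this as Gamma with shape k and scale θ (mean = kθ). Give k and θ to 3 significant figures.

k ≈ 0.896, θ ≈ 1.58

For Gamma(k, scale θ): mean = kθ, variance = kθ², so CV = 1/√k.
CV = SD/mean = 1.5/1.42 = 1.056, hence k = 1/CV² = 0.896.
Then θ = mean/k = 1.42/0.896 = 1.58.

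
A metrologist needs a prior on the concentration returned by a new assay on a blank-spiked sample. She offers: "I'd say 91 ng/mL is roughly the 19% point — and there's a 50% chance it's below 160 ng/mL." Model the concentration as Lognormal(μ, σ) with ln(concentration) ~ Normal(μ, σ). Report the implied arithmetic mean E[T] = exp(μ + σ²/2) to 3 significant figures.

If T ~ Lognormal(μ,σ) then ln T ~ Normal(μ,σ), so the p-quantile of ln T is μ + z_p·σ.
ln(91) = 4.511 and ln(160) = 5.075; z_{0.19} = -0.8779, z_{0.5} = 0.
σ = (5.075 − 4.511)/(0 − (-0.8779)) = 0.643.
μ = 4.511 − (-0.8779)·0.643 = 5.075.
E[T] = exp(μ + σ²/2) = exp(5.075 + 0.2066) = 197 ng/mL.

E[T] ≈ 197 ng/mL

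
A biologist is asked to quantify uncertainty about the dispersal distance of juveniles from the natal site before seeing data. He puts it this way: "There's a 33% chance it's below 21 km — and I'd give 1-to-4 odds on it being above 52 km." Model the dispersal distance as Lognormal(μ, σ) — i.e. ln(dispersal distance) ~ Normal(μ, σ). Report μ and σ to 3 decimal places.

If T ~ Lognormal(μ,σ) then ln T ~ Normal(μ,σ), so the p-quantile of ln T is μ + z_p·σ.
ln(21) = 3.045 and ln(52) = 3.951; z_{0.33} = -0.4399, z_{0.8} = 0.8416.
σ = (3.951 − 3.045)/(0.8416 − (-0.4399)) = 0.708.
μ = 3.045 − (-0.4399)·0.708 = 3.356.

μ ≈ 3.356, σ ≈ 0.708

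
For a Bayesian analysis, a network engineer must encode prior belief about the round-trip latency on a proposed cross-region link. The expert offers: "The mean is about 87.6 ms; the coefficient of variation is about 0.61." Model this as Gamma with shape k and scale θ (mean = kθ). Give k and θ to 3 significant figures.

For Gamma(k, scale θ): mean = kθ, variance = kθ², so CV = 1/√k.
CV = 0.61, hence k = 1/CV² = 2.69.
Then θ = mean/k = 87.6/2.69 = 32.6.

k ≈ 2.69, θ ≈ 32.6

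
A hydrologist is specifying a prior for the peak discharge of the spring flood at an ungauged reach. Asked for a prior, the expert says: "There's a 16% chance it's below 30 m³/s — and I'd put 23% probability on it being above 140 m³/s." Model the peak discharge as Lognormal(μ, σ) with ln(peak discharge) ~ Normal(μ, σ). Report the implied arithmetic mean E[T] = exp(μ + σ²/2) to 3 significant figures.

If T ~ Lognormal(μ,σ) then ln T ~ Normal(μ,σ), so the p-quantile of ln T is μ + z_p·σ.
ln(30) = 3.401 and ln(140) = 4.942; z_{0.16} = -0.9945, z_{0.77} = 0.7388.
σ = (4.942 − 3.401)/(0.7388 − (-0.9945)) = 0.889.
μ = 3.401 − (-0.9945)·0.889 = 4.285.
E[T] = exp(μ + σ²/2) = exp(4.285 + 0.3949) = 108 m³/s.

E[T] ≈ 108 m³/s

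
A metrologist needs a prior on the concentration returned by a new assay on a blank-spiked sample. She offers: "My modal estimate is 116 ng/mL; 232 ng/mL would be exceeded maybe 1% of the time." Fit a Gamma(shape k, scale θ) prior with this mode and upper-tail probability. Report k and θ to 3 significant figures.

Gamma(k,θ) with k>1 has mode (k−1)θ, so θ = 116/(k−1).
Need P(X < 232) = 0.99 with θ tied to k this way. Start at k = 2, θ = 116: P(X<232) ≈ 0.594.
Too low — raise k to concentrate. Iterating converges to k ≈ 11.2.
Then θ = 116/(11.2−1) ≈ 11.3.

k ≈ 11.2, θ ≈ 11.3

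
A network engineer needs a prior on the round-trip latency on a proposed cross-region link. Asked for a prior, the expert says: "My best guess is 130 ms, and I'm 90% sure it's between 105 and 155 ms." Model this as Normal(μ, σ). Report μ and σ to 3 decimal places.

μ = 130.000, σ = 15.199

A symmetric 90% interval runs μ ± z·σ with z = 1.645.
Half-width = 25, so σ = 25/1.645 = 15.199.
μ is the stated best guess, 130.000.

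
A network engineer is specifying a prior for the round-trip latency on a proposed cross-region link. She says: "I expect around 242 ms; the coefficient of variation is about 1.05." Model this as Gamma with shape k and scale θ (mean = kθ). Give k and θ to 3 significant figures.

For Gamma(k, scale θ): mean = kθ, variance = kθ², so CV = 1/√k.
CV = 1.05, hence k = 1/CV² = 0.907.
Then θ = mean/k = 242/0.907 = 267.

k ≈ 0.907, θ ≈ 267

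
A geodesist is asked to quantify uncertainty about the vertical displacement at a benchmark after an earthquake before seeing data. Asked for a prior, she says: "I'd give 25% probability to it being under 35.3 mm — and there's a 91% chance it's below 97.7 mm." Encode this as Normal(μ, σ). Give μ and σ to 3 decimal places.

For Normal(μ,σ), the p-quantile is μ + z_p·σ. Here z_{0.25} = -0.6745, z_{0.91} = 1.341.
So 35.3 = μ − 0.6745σ and 97.7 = μ + 1.341σ.
Subtracting: σ = (97.7 − 35.3)/(1.341 − (-0.6745)) = 30.964.
Then μ = 35.3 − (-0.6745)·30.964 = 56.185.

μ = 56.185, σ = 30.964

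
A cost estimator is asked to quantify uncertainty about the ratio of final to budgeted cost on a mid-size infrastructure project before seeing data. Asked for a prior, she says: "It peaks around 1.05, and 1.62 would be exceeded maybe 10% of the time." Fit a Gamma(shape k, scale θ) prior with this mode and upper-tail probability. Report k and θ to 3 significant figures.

k ≈ 10.9, θ ≈ 0.106

Gamma(k,θ) with k>1 has mode (k−1)θ, so θ = 1.05/(k−1).
Need P(X < 1.62) = 0.9 with θ tied to k this way. Start at k = 2, θ = 1.05: P(X<1.62) ≈ 0.456.
Too low — raise k to concentrate. Iterating converges to k ≈ 10.9.
Then θ = 1.05/(10.9−1) ≈ 0.106.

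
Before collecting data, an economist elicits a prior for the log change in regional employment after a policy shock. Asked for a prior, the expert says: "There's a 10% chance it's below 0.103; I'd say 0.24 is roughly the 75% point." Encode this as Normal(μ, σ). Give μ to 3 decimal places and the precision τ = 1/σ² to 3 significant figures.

For Normal(μ,σ), the p-quantile is μ + z_p·σ. Here z_{0.1} = -1.282, z_{0.75} = 0.6745.
So 0.103 = μ − 1.282σ and 0.24 = μ + 0.6745σ.
Subtracting: σ = (0.24 − 0.103)/(0.6745 − (-1.282)) = 0.070.
Then μ = 0.103 − (-1.282)·0.070 = 0.193.
Precision τ = 1/σ² = 1/0.07004² = 204.

μ = 0.193, τ = 204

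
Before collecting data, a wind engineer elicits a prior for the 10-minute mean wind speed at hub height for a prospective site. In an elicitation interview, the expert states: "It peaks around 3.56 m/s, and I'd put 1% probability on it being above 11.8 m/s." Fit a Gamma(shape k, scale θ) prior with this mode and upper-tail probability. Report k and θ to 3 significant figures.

k ≈ 4.06, θ ≈ 1.16

Gamma(k,θ) with k>1 has mode (k−1)θ, so θ = 3.56/(k−1).
Need P(X < 11.8) = 0.99 with θ tied to k this way. Start at k = 2, θ = 3.56: P(X<11.8) ≈ 0.843.
Too low — raise k to concentrate. Iterating converges to k ≈ 4.06.
Then θ = 3.56/(4.06−1) ≈ 1.16.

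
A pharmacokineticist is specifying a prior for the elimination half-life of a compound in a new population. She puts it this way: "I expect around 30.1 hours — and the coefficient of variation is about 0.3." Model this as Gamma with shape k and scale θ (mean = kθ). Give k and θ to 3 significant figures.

For Gamma(k, scale θ): mean = kθ, variance = kθ², so CV = 1/√k.
CV = 0.3, hence k = 1/CV² = 11.1.
Then θ = mean/k = 30.1/11.1 = 2.71.

k ≈ 11.1, θ ≈ 2.71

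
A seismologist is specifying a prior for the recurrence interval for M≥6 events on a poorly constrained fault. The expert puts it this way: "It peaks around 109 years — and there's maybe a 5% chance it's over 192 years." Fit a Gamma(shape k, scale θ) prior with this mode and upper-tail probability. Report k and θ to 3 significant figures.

k ≈ 9.7, θ ≈ 12.5

Gamma(k,θ) with k>1 has mode (k−1)θ, so θ = 109/(k−1).
Need P(X < 192) = 0.95 with θ tied to k this way. Start at k = 2, θ = 109: P(X<192) ≈ 0.526.
Too low — raise k to concentrate. Iterating converges to k ≈ 9.7.
Then θ = 109/(9.7−1) ≈ 12.5.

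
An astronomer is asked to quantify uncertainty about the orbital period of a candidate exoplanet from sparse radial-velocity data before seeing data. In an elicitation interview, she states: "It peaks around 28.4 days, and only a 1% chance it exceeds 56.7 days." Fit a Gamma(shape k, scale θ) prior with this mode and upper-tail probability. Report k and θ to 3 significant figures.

k ≈ 11.3, θ ≈ 2.76

Gamma(k,θ) with k>1 has mode (k−1)θ, so θ = 28.4/(k−1).
Need P(X < 56.7) = 0.99 with θ tied to k this way. Start at k = 2, θ = 28.4: P(X<56.7) ≈ 0.593.
Too low — raise k to concentrate. Iterating converges to k ≈ 11.3.
Then θ = 28.4/(11.3−1) ≈ 2.76.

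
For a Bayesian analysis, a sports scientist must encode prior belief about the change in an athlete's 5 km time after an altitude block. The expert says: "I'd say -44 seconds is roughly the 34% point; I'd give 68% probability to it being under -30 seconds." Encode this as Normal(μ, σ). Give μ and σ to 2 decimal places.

μ = -37.44, σ = 15.91

For Normal(μ,σ), the p-quantile is μ + z_p·σ. Here z_{0.34} = -0.4125, z_{0.68} = 0.4677.
So -44 = μ − 0.4125σ and -30 = μ + 0.4677σ.
Subtracting: σ = (-30 − -44)/(0.4677 − (-0.4125)) = 15.91.
Then μ = -44 − (-0.4125)·15.91 = -37.44.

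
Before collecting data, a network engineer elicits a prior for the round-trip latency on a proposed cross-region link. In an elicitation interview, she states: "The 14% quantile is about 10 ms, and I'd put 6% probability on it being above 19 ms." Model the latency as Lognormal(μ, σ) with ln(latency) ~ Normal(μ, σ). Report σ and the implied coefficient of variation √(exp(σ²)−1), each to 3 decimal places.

If T ~ Lognormal(μ,σ) then ln T ~ Normal(μ,σ), so the p-quantile of ln T is μ + z_p·σ.
ln(10) = 2.303 and ln(19) = 2.944; z_{0.14} = -1.08, z_{0.94} = 1.555.
σ = (2.944 − 2.303)/(1.555 − (-1.08)) = 0.244.
μ = 2.303 − (-1.08)·0.244 = 2.566.
CV = √(exp(σ²)−1) = √(exp(0.0593)−1) = 0.247.

σ ≈ 0.244, CV ≈ 0.247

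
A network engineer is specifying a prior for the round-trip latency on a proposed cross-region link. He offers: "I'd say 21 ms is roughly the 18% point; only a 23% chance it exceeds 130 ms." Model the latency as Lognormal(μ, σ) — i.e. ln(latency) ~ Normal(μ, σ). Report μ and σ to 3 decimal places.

μ ≈ 4.053, σ ≈ 1.102

If T ~ Lognormal(μ,σ) then ln T ~ Normal(μ,σ), so the p-quantile of ln T is μ + z_p·σ.
ln(21) = 3.045 and ln(130) = 4.868; z_{0.18} = -0.9154, z_{0.77} = 0.7388.
σ = (4.868 − 3.045)/(0.7388 − (-0.9154)) = 1.102.
μ = 3.045 − (-0.9154)·1.102 = 4.053.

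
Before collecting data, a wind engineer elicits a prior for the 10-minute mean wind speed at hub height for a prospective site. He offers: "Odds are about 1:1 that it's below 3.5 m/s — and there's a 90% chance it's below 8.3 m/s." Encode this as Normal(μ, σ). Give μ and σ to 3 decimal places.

μ = 3.500, σ = 3.745

The p-quantile of Normal(μ,σ) is μ + z_p·σ, with z_{0.5} = 0 and z_{0.9} = 1.282.
Eliminate σ: μ = (z₂·x₁ − z₁·x₂)/(z₂ − z₁) = (1.282·3.5 − (0)·8.3)/1.282 = 3.500.
Then σ = (x₂ − x₁)/(z₂ − z₁) = (8.3 − 3.5)/1.282 = 3.745.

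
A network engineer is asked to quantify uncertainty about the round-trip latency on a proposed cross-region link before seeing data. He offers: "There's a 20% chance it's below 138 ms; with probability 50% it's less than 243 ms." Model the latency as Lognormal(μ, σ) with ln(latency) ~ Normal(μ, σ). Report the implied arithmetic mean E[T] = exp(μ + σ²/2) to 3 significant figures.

If T ~ Lognormal(μ,σ) then ln T ~ Normal(μ,σ), so the p-quantile of ln T is μ + z_p·σ.
ln(138) = 4.927 and ln(243) = 5.493; z_{0.2} = -0.8416, z_{0.5} = 0.
σ = (5.493 − 4.927)/(0 − (-0.8416)) = 0.672.
μ = 4.927 − (-0.8416)·0.672 = 5.493.
E[T] = exp(μ + σ²/2) = exp(5.493 + 0.2260) = 305 ms.

E[T] ≈ 305 ms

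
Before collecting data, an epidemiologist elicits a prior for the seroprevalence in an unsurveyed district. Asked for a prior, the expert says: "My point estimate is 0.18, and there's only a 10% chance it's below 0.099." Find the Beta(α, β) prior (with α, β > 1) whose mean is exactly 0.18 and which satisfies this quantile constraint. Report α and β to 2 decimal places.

α ≈ 5.76, β ≈ 26.23

With mean 0.18 fixed, write α = 0.18s, β = 0.82s where s = α+β.
Need P(θ < 0.099) = 0.1 under Beta(0.18s, 0.82s). Normal approximation: (q−m)/√(m(1−m)/s) ≈ z_{0.1} = -1.28, so s ≈ 0.18·0.82·(-1.28)²/(0.099−0.18)² = 36.9.
At s = 36.9: P(θ<0.099) ≈ 0.082. Adjusting to match 0.1 gives s ≈ 31.99.
So α = 0.18·31.99 ≈ 5.76, β = 0.82·31.99 ≈ 26.23.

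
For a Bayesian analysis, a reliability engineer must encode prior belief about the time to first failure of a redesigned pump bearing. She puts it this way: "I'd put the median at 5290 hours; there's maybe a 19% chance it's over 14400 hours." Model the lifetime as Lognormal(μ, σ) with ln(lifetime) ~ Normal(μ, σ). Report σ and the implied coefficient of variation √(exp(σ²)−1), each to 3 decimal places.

If T ~ Lognormal(μ,σ) then ln T ~ Normal(μ,σ), so the p-quantile of ln T is μ + z_p·σ.
ln(5290) = 8.574 and ln(14400) = 9.575; z_{0.5} = 0, z_{0.81} = 0.8779.
σ = (9.575 − 8.574)/(0.8779 − (0)) = 1.141.
μ = 8.574 − (0)·1.141 = 8.574.
CV = √(exp(σ²)−1) = √(exp(1.3012)−1) = 1.635.

σ ≈ 1.141, CV ≈ 1.635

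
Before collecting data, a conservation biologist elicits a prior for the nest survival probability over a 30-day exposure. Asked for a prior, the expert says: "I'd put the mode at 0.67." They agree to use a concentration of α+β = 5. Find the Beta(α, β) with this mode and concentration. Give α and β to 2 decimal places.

α = 3.01, β = 1.99

For α,β > 1 the Beta mode is (α−1)/(α+β−2). With α+β = 5, the mode is (α−1)/3.
Set (α−1)/3 = 0.67 → α = 1 + 0.67·3 = 3.01.
β = 5 − α = 1.99.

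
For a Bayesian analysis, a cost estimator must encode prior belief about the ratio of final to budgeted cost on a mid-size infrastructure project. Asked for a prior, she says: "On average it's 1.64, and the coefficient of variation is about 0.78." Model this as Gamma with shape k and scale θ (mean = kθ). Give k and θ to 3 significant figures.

k ≈ 1.64, θ ≈ 0.998

For Gamma(k, scale θ): mean = kθ, variance = kθ², so CV = 1/√k.
CV = 0.78, hence k = 1/CV² = 1.64.
Then θ = mean/k = 1.64/1.64 = 0.998.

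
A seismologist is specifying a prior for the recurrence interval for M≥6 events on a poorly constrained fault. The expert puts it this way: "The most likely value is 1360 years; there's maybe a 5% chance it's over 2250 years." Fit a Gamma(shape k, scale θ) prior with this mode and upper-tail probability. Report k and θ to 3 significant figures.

Gamma(k,θ) with k>1 has mode (k−1)θ, so θ = 1360/(k−1).
Need P(X < 2250) = 0.95 with θ tied to k this way. Start at k = 2, θ = 1360: P(X<2250) ≈ 0.492.
Too low — raise k to concentrate. Iterating converges to k ≈ 12.
Then θ = 1360/(12−1) ≈ 123.

k ≈ 12, θ ≈ 123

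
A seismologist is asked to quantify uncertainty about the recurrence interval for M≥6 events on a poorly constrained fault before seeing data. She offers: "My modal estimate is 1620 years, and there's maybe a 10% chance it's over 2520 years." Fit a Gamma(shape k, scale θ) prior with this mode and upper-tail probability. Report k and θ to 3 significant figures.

Gamma(k,θ) with k>1 has mode (k−1)θ, so θ = 1620/(k−1).
Need P(X < 2520) = 0.9 with θ tied to k this way. Start at k = 2, θ = 1620: P(X<2520) ≈ 0.461.
Too low — raise k to concentrate. Iterating converges to k ≈ 10.6.
Then θ = 1620/(10.6−1) ≈ 169.

k ≈ 10.6, θ ≈ 169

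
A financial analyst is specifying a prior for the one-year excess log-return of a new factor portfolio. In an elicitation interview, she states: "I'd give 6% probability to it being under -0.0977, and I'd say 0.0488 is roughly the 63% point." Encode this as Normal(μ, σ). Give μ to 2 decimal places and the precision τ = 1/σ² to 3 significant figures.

μ = 0.02, τ = 166

For Normal(μ,σ), the p-quantile is μ + z_p·σ. Here z_{0.06} = -1.555, z_{0.63} = 0.3319.
So -0.0977 = μ − 1.555σ and 0.0488 = μ + 0.3319σ.
Subtracting: σ = (0.0488 − -0.0977)/(0.3319 − (-1.555)) = 0.08.
Then μ = -0.0977 − (-1.555)·0.08 = 0.02.
Precision τ = 1/σ² = 1/0.07765² = 166.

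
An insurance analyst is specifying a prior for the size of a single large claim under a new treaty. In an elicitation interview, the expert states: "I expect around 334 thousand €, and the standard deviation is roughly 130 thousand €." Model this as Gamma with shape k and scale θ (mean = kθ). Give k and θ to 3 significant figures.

k ≈ 6.6, θ ≈ 50.6

For Gamma(k, scale θ): mean = kθ, variance = kθ², so CV = 1/√k.
CV = SD/mean = 130/334 = 0.3892, hence k = 1/CV² = 6.6.
Then θ = mean/k = 334/6.6 = 50.6.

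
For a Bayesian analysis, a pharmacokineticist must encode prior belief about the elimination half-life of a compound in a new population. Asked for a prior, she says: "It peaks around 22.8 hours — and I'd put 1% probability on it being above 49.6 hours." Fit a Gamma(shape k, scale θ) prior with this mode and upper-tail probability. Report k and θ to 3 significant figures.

Gamma(k,θ) with k>1 has mode (k−1)θ, so θ = 22.8/(k−1).
Need P(X < 49.6) = 0.99 with θ tied to k this way. Start at k = 2, θ = 22.8: P(X<49.6) ≈ 0.639.
Too low — raise k to concentrate. Iterating converges to k ≈ 9.
Then θ = 22.8/(9−1) ≈ 2.85.

k ≈ 9, θ ≈ 2.85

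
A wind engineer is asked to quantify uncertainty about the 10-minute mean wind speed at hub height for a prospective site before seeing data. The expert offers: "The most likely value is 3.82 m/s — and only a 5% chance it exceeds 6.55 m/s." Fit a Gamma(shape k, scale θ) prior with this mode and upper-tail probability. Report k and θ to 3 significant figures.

k ≈ 10.6, θ ≈ 0.398

Gamma(k,θ) with k>1 has mode (k−1)θ, so θ = 3.82/(k−1).
Need P(X < 6.55) = 0.95 with θ tied to k this way. Start at k = 2, θ = 3.82: P(X<6.55) ≈ 0.511.
Too low — raise k to concentrate. Iterating converges to k ≈ 10.6.
Then θ = 3.82/(10.6−1) ≈ 0.398.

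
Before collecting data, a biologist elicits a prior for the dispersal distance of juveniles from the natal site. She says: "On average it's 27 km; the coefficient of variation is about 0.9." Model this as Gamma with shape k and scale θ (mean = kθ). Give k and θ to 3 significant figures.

k ≈ 1.23, θ ≈ 21.9

For Gamma(k, scale θ): mean = kθ, variance = kθ², so CV = 1/√k.
CV = 0.9, hence k = 1/CV² = 1.23.
Then θ = mean/k = 27/1.23 = 21.9.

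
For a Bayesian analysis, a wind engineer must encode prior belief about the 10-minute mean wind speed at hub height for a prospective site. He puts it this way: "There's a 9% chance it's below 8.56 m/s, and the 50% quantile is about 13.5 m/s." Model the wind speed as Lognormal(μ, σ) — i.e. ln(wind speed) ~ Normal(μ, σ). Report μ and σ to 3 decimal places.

If T ~ Lognormal(μ,σ) then ln T ~ Normal(μ,σ), so the p-quantile of ln T is μ + z_p·σ.
ln(8.56) = 2.147 and ln(13.5) = 2.603; z_{0.09} = -1.341, z_{0.5} = 0.
σ = (2.603 − 2.147)/(0 − (-1.341)) = 0.340.
μ = 2.147 − (-1.341)·0.340 = 2.603.

μ ≈ 2.603, σ ≈ 0.340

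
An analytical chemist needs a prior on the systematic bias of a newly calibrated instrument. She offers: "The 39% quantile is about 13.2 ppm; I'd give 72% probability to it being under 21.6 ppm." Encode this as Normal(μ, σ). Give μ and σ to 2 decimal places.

For Normal(μ,σ), the p-quantile is μ + z_p·σ. Here z_{0.39} = -0.2793, z_{0.72} = 0.5828.
So 13.2 = μ − 0.2793σ and 21.6 = μ + 0.5828σ.
Subtracting: σ = (21.6 − 13.2)/(0.5828 − (-0.2793)) = 9.74.
Then μ = 13.2 − (-0.2793)·9.74 = 15.92.

μ = 15.92, σ = 9.74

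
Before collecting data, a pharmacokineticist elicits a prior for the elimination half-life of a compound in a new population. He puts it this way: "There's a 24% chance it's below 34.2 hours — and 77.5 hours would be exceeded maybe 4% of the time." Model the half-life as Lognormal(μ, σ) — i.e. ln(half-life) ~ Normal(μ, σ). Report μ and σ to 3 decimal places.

If T ~ Lognormal(μ,σ) then ln T ~ Normal(μ,σ), so the p-quantile of ln T is μ + z_p·σ.
ln(34.2) = 3.532 and ln(77.5) = 4.35; z_{0.24} = -0.7063, z_{0.96} = 1.751.
σ = (4.35 − 3.532)/(1.751 − (-0.7063)) = 0.333.
μ = 3.532 − (-0.7063)·0.333 = 3.767.

μ ≈ 3.767, σ ≈ 0.333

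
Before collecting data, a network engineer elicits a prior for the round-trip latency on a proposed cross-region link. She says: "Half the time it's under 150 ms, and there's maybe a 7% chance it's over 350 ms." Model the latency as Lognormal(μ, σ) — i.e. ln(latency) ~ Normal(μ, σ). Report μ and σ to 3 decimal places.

If T ~ Lognormal(μ,σ) then ln T ~ Normal(μ,σ), so the p-quantile of ln T is μ + z_p·σ.
ln(150) = 5.011 and ln(350) = 5.858; z_{0.5} = 0, z_{0.93} = 1.476.
σ = (5.858 − 5.011)/(1.476 − (0)) = 0.574.
μ = 5.011 − (0)·0.574 = 5.011.

μ ≈ 5.011, σ ≈ 0.574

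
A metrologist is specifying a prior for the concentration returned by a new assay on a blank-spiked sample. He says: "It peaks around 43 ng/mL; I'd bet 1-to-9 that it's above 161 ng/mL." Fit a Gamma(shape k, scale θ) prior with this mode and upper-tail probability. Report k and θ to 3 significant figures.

k ≈ 2.06, θ ≈ 40.4

Gamma(k,θ) with k>1 has mode (k−1)θ, so θ = 43/(k−1).
Need P(X < 161) = 0.9 with θ tied to k this way. Start at k = 2, θ = 43: P(X<161) ≈ 0.888.
Too low — raise k to concentrate. Iterating converges to k ≈ 2.06.
Then θ = 43/(2.06−1) ≈ 40.4.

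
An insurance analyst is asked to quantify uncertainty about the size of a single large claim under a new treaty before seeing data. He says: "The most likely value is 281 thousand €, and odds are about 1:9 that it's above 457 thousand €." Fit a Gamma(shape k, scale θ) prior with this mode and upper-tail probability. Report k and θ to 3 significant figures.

k ≈ 8.96, θ ≈ 35.3

Gamma(k,θ) with k>1 has mode (k−1)θ, so θ = 281/(k−1).
Need P(X < 457) = 0.9 with θ tied to k this way. Start at k = 2, θ = 281: P(X<457) ≈ 0.484.
Too low — raise k to concentrate. Iterating converges to k ≈ 8.96.
Then θ = 281/(8.96−1) ≈ 35.3.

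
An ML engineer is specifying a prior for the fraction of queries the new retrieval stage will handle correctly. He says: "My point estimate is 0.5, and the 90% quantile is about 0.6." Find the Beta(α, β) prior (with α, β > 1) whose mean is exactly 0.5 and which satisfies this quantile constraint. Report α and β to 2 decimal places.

α ≈ 20.36, β ≈ 20.36

With mean 0.5 fixed, write α = 0.5s, β = 0.5s where s = α+β.
Need P(θ < 0.6) = 0.9 under Beta(0.5s, 0.5s). Normal approximation: (q−m)/√(m(1−m)/s) ≈ z_{0.9} = 1.28, so s ≈ 0.5·0.5·(1.28)²/(0.6−0.5)² = 41.1.
At s = 41.1: P(θ<0.6) ≈ 0.901. Adjusting to match 0.9 gives s ≈ 40.73.
So α = 0.5·40.73 ≈ 20.36, β = 0.5·40.73 ≈ 20.36.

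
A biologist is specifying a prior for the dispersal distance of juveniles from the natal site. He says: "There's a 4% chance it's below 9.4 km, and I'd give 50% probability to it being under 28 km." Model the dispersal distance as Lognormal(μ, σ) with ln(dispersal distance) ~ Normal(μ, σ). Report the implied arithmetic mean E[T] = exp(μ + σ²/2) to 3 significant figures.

E[T] ≈ 34 km

If T ~ Lognormal(μ,σ) then ln T ~ Normal(μ,σ), so the p-quantile of ln T is μ + z_p·σ.
ln(9.4) = 2.241 and ln(28) = 3.332; z_{0.04} = -1.751, z_{0.5} = 0.
σ = (3.332 − 2.241)/(0 − (-1.751)) = 0.623.
μ = 2.241 − (-1.751)·0.623 = 3.332.
E[T] = exp(μ + σ²/2) = exp(3.332 + 0.1944) = 34 km.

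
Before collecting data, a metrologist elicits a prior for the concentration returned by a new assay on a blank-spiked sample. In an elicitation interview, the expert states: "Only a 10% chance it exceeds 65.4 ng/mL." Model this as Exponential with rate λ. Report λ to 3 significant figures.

λ ≈ 0.0352

P(T > 65.4) = e^(−λ·65.4) = 0.1, so λ = −ln(0.1)/65.4 = 0.0352.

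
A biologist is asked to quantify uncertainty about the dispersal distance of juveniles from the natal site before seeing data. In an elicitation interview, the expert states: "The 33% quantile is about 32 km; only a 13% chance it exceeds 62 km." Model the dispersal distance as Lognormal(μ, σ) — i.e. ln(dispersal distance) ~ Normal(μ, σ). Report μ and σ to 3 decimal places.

If T ~ Lognormal(μ,σ) then ln T ~ Normal(μ,σ), so the p-quantile of ln T is μ + z_p·σ.
ln(32) = 3.466 and ln(62) = 4.127; z_{0.33} = -0.4399, z_{0.87} = 1.126.
σ = (4.127 − 3.466)/(1.126 − (-0.4399)) = 0.422.
μ = 3.466 − (-0.4399)·0.422 = 3.651.

μ ≈ 3.651, σ ≈ 0.422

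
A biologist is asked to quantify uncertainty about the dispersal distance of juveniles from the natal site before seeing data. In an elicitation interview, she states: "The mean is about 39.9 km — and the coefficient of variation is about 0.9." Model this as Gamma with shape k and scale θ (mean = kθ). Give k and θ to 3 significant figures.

k ≈ 1.23, θ ≈ 32.3

For Gamma(k, scale θ): mean = kθ, variance = kθ², so CV = 1/√k.
CV = 0.9, hence k = 1/CV² = 1.23.
Then θ = mean/k = 39.9/1.23 = 32.3.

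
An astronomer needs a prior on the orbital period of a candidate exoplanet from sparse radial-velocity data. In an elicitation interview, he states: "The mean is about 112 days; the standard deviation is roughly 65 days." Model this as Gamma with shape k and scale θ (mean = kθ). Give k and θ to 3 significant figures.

k ≈ 2.97, θ ≈ 37.7

For Gamma(k, scale θ): mean = kθ, variance = kθ², so CV = 1/√k.
CV = SD/mean = 65/112 = 0.5804, hence k = 1/CV² = 2.97.
Then θ = mean/k = 112/2.97 = 37.7.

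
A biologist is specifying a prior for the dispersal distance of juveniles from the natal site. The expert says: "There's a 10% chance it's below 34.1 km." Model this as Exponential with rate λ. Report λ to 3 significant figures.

λ ≈ 0.00309

P(T < 34.1) = 1 − e^(−λ·34.1) = 0.1, so λ = −ln(1−0.1)/34.1 = −ln(0.9)/34.1 = 0.00309.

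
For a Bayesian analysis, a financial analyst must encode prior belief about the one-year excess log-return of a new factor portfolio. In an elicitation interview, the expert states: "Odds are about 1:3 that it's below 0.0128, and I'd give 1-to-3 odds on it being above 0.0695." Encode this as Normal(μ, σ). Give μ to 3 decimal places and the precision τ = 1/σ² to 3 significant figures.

For Normal(μ,σ), the p-quantile is μ + z_p·σ. Here z_{0.25} = -0.6745, z_{0.75} = 0.6745.
So 0.0128 = μ − 0.6745σ and 0.0695 = μ + 0.6745σ.
Subtracting: σ = (0.0695 − 0.0128)/(0.6745 − (-0.6745)) = 0.042.
Then μ = 0.0128 − (-0.6745)·0.042 = 0.041.
Precision τ = 1/σ² = 1/0.04203² = 566.

μ = 0.041, τ = 566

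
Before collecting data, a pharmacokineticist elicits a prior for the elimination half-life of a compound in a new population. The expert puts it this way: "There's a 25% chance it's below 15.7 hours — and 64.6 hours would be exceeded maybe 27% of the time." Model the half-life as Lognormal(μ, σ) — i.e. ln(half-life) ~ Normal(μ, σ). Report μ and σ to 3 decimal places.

If T ~ Lognormal(μ,σ) then ln T ~ Normal(μ,σ), so the p-quantile of ln T is μ + z_p·σ.
ln(15.7) = 2.754 and ln(64.6) = 4.168; z_{0.25} = -0.6745, z_{0.73} = 0.6128.
σ = (4.168 − 2.754)/(0.6128 − (-0.6745)) = 1.099.
μ = 2.754 − (-0.6745)·1.099 = 3.495.

μ ≈ 3.495, σ ≈ 1.099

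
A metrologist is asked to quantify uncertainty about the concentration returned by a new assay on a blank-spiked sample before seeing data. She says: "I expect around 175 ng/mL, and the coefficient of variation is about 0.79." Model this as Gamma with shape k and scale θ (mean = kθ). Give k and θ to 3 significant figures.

k ≈ 1.6, θ ≈ 109

For Gamma(k, scale θ): mean = kθ, variance = kθ², so CV = 1/√k.
CV = 0.79, hence k = 1/CV² = 1.6.
Then θ = mean/k = 175/1.6 = 109.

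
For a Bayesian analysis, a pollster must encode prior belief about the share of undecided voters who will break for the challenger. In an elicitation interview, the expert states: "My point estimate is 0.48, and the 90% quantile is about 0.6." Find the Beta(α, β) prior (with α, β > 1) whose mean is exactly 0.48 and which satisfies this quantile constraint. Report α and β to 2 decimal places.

With mean 0.48 fixed, write α = 0.48s, β = 0.52s where s = α+β.
Need P(θ < 0.6) = 0.9 under Beta(0.48s, 0.52s). Normal approximation: (q−m)/√(m(1−m)/s) ≈ z_{0.9} = 1.28, so s ≈ 0.48·0.52·(1.28)²/(0.6−0.48)² = 28.5.
At s = 28.5: P(θ<0.6) ≈ 0.901. Adjusting to match 0.9 gives s ≈ 28.28.
So α = 0.48·28.28 ≈ 13.58, β = 0.52·28.28 ≈ 14.71.

α ≈ 13.58, β ≈ 14.71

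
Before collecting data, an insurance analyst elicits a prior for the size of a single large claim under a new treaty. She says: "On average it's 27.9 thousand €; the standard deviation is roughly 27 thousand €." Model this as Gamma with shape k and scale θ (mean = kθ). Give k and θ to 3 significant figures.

k ≈ 1.07, θ ≈ 26.1

For Gamma(k, scale θ): mean = kθ, variance = kθ², so CV = 1/√k.
CV = SD/mean = 27/27.9 = 0.9677, hence k = 1/CV² = 1.07.
Then θ = mean/k = 27.9/1.07 = 26.1.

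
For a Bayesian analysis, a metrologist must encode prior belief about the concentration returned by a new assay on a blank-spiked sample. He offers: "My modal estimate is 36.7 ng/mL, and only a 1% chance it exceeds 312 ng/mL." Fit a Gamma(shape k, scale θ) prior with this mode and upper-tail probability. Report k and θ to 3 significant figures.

k ≈ 1.72, θ ≈ 51.1

Gamma(k,θ) with k>1 has mode (k−1)θ, so θ = 36.7/(k−1).
Need P(X < 312) = 0.99 with θ tied to k this way. Start at k = 2, θ = 36.7: P(X<312) ≈ 0.998.
Too high — lower k to spread out. Iterating converges to k ≈ 1.72.
Then θ = 36.7/(1.72−1) ≈ 51.1.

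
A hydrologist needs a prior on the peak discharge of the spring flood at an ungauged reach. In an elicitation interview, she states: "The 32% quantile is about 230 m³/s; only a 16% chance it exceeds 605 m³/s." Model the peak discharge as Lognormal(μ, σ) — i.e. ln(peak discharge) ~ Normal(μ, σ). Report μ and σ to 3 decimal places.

If T ~ Lognormal(μ,σ) then ln T ~ Normal(μ,σ), so the p-quantile of ln T is μ + z_p·σ.
ln(230) = 5.438 and ln(605) = 6.405; z_{0.32} = -0.4677, z_{0.84} = 0.9945.
σ = (6.405 − 5.438)/(0.9945 − (-0.4677)) = 0.661.
μ = 5.438 − (-0.4677)·0.661 = 5.747.

μ ≈ 5.747, σ ≈ 0.661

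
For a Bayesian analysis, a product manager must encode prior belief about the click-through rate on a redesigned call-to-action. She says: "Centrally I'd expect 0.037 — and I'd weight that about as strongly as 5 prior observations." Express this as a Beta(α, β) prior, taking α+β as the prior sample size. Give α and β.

Under the effective-sample-size interpretation, Beta(α, β) has prior mean α/(α+β) and prior sample size α+β.
So α+β = 5 and α/(α+β) = 0.037, giving α = 0.037·5 = 0.185 and β = 5 − 0.185 = 4.815.

α = 0.185, β = 4.815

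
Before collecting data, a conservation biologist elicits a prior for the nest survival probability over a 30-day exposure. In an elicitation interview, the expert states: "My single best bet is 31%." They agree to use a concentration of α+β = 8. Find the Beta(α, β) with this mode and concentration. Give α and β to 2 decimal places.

α = 2.86, β = 5.14

For α,β > 1 the Beta mode is (α−1)/(α+β−2). With α+β = 8, the mode is (α−1)/6.
Set (α−1)/6 = 0.31 → α = 1 + 0.31·6 = 2.86.
β = 8 − α = 5.14.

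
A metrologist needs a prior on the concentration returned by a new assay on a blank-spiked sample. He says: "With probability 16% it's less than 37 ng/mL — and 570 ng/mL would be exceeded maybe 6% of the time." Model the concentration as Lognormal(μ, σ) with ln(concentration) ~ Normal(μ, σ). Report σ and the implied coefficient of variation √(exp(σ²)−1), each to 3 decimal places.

σ ≈ 1.073, CV ≈ 1.470

If T ~ Lognormal(μ,σ) then ln T ~ Normal(μ,σ), so the p-quantile of ln T is μ + z_p·σ.
ln(37) = 3.611 and ln(570) = 6.346; z_{0.16} = -0.9945, z_{0.94} = 1.555.
σ = (6.346 − 3.611)/(1.555 − (-0.9945)) = 1.073.
μ = 3.611 − (-0.9945)·1.073 = 4.678.
CV = √(exp(σ²)−1) = √(exp(1.1508)−1) = 1.470.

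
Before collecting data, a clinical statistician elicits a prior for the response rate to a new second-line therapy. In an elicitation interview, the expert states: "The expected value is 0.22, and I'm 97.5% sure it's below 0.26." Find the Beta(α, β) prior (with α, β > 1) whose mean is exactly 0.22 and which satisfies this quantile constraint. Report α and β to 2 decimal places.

α ≈ 96.02, β ≈ 340.45

With mean 0.22 fixed, write α = 0.22s, β = 0.78s where s = α+β.
Need P(θ < 0.26) = 0.975 under Beta(0.22s, 0.78s). Normal approximation: (q−m)/√(m(1−m)/s) ≈ z_{0.975} = 1.96, so s ≈ 0.22·0.78·(1.96)²/(0.26−0.22)² = 412.0.
At s = 412.0: P(θ<0.26) ≈ 0.972. Adjusting to match 0.975 gives s ≈ 436.47.
So α = 0.22·436.47 ≈ 96.02, β = 0.78·436.47 ≈ 340.45.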